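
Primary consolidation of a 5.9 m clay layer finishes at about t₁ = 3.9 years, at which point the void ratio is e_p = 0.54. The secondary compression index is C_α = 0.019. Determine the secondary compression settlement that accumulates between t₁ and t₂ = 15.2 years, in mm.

S_s ≈ 43 mm

Secondary compression: S_s = C_α·H/(1+e_p)·log₁₀(t₂/t₁)
S_s = 0.019×5.9/(1+0.54)×log₁₀(15.2/3.9)
    = 0.07279 × 0.5908 = 0.043 m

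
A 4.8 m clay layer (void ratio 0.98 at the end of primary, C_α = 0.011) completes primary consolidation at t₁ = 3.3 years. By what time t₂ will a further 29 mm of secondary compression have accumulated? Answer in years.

t₂ ≈ 40.4 years

S_s = C_α·H/(1+e_p)·log₁₀(t₂/t₁) ⇒ log₁₀(t₂/t₁) = S_s·(1+e_p)/(C_α·H).
log₁₀(t₂/t₁) = 0.029 × (1+0.98) / (0.011×4.8) = 1.088
t₂ = t₁ × 10^1.088 = 3.3 × 12.23 = 40.37 years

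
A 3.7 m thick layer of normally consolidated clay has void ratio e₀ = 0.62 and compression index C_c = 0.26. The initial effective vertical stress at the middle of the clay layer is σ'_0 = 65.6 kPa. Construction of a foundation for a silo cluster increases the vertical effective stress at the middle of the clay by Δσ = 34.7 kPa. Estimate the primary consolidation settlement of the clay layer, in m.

S_c ≈ 0.11 m

Final effective stress: σ'_f = σ'_0 + Δσ = 65.6 + 34.7 = 100.3 kPa.
Normally consolidated clay, so the full stress increment lies on the virgin compression line:
S_c = C_c·H/(1+e₀)·log₁₀(σ'_f/σ'_0) = 0.26×3.7/(1+0.62)×log₁₀(100.3/65.6)
    = 0.59383 × 0.1844 = 0.1095 m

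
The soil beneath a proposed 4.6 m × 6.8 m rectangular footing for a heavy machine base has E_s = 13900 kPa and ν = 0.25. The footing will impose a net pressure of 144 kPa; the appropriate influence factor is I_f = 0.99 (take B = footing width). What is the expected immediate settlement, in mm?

S_e ≈ 44.2 mm

Immediate (elastic) settlement: S_e = q·B·(1−ν²)/E_s · I_f.
S_e = 144 × 4.6 × (1 − 0.25²) / 13900 × 0.99
    = 144 × 4.6 × 0.9375 / 13900 × 0.99
    = 0.04423 m = 44.23 mm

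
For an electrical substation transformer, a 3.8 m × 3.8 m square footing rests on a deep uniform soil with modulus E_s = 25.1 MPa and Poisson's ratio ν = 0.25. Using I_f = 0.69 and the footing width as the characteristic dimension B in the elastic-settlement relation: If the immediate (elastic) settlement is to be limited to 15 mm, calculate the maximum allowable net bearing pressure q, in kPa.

E_s = 25.1 MPa = 25100 kPa.
S_e = q·B·(1−ν²)/E_s · I_f  ⇒  q = S_e·E_s / (B·(1−ν²)·I_f).
q = 0.015 × 25100 / (3.8 × 0.9375 × 0.69) = 153.2 kPa

q ≈ 153 kPa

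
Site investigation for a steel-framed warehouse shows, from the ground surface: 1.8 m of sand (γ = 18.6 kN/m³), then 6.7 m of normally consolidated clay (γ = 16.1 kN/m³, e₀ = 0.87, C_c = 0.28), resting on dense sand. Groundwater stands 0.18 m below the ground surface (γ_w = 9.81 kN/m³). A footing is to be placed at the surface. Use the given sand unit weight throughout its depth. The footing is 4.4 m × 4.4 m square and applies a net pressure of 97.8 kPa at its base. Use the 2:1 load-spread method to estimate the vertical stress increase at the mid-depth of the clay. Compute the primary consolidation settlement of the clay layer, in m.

S_c ≈ 0.187 m

Mid-depth of clay below the ground surface: z = 1.8 + 6.7/2 = 5.15 m.
Total vertical stress at mid-clay: σ_v = 18.6×1.8 + 16.1×3.35 = 87.415 kPa.
Pore pressure: u = 9.81×(5.15 − 0.18) = 48.756 kPa.
Initial effective stress: σ'_0 = σ_v − u = 87.415 − 48.756 = 38.659 kPa.
Stress increase at mid-clay by the 2:1 spreading method:
Δσ = qBL/((B+z)(L+z)) = 97.8×4.4×4.4/((4.4+5.15)(4.4+5.15)) = 20.76 kPa
Final effective stress: σ'_f = σ'_0 + Δσ = 38.659 + 20.76 = 59.419 kPa.
Normally consolidated clay, so the full stress increment lies on the virgin compression line:
S_c = C_c·H/(1+e₀)·log₁₀(σ'_f/σ'_0) = 0.28×6.7/(1+0.87)×log₁₀(59.419/38.659)
    = 1.0032 × 0.18667 = 0.1873 m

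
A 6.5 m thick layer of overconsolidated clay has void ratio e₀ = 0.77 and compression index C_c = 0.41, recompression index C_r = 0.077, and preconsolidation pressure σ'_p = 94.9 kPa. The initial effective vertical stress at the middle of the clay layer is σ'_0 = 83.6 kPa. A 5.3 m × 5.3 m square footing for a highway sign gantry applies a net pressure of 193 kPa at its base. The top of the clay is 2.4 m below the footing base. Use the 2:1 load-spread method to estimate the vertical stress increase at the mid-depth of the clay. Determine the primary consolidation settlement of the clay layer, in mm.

S_c ≈ 215 mm

Mid-depth of clay below the footing base: z = 2.4 + 6.5/2 = 5.65 m.
Stress increase at mid-clay by the 2:1 spreading method:
Δσ = qBL/((B+z)(L+z)) = 193×5.3×5.3/((5.3+5.65)(5.3+5.65)) = 45.215 kPa
Final effective stress: σ'_f = 83.6 + 45.215 = 128.81 kPa.
σ'_f = 128.81 > σ'_p = 94.9 kPa, so the stress path crosses the preconsolidation pressure — recompression up to σ'_p, then virgin compression beyond:
S_c = H/(1+e₀)·[C_r·log₁₀(σ'_p/σ'_0) + C_c·log₁₀(σ'_f/σ'_p)]
    = 6.5/1.77 × [0.077×log₁₀(94.9/83.6) + 0.41×log₁₀(128.81/94.9)]
    = 3.6723 × [0.0042396 + 0.0544] = 0.2153 m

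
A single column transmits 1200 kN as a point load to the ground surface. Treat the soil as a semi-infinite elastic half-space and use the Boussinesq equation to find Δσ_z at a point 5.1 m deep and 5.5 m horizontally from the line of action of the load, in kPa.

Boussinesq vertical stress below a point load on an elastic half-space:
Δσ_z = 3P/(2πz²) · [1 + (r/z)²]^(−5/2)
r/z = 5.5/5.1 = 1.0784; [1+(r/z)²]^(−5/2) = 0.14533.
Δσ_z = 3×1200/(2π×5.1²) × 0.14533 = 22.028 × 0.14533 = 3.201 kPa

Δσ_z ≈ 3.2 kPa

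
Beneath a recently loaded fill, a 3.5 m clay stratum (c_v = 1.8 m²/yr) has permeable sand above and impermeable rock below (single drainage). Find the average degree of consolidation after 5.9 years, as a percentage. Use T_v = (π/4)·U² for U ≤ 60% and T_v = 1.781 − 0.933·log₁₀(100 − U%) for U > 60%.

Drainage path length: H_d = H = 3.5 m (single drainage).
T_v = c_v·t/H_d² = 1.8×5.9/3.5² = 0.86694.
T_v = 0.86694 corresponds to the U > 60% branch:
U = 1 − 10^((1.781 − T_v)/0.933)/100 = 0.9046

U ≈ 90.5 %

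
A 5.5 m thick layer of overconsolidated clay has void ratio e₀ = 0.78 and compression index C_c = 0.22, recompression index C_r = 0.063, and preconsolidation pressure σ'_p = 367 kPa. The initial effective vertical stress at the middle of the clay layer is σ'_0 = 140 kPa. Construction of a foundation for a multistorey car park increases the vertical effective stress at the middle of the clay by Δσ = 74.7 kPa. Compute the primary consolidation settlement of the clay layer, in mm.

Final effective stress: σ'_f = 140 + 74.7 = 214.7 kPa.
σ'_f = 214.7 ≤ σ'_p = 367 kPa, so the clay remains overconsolidated and only the recompression index applies:
S_c = C_r·H/(1+e₀)·log₁₀(σ'_f/σ'_0) = 0.063×5.5/1.78×log₁₀(214.7/140)
    = 0.19466 × 0.1857 = 0.03615 m

S_c ≈ 36.1 mm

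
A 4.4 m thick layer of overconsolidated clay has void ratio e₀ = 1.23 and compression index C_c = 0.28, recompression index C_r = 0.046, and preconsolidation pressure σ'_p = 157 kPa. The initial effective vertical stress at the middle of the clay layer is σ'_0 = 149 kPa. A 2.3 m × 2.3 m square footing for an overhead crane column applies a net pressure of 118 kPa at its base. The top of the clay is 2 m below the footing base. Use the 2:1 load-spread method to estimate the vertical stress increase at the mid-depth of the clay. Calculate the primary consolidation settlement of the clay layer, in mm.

Mid-depth of clay below the footing base: z = 2 + 4.4/2 = 4.2 m.
Stress increase at mid-clay by the 2:1 spreading method:
Δσ = qBL/((B+z)(L+z)) = 118×2.3×2.3/((2.3+4.2)(2.3+4.2)) = 14.774 kPa
Final effective stress: σ'_f = 149 + 14.774 = 163.77 kPa.
σ'_f = 163.77 > σ'_p = 157 kPa, so the stress path crosses the preconsolidation pressure — recompression up to σ'_p, then virgin compression beyond:
S_c = H/(1+e₀)·[C_r·log₁₀(σ'_p/σ'_0) + C_c·log₁₀(σ'_f/σ'_p)]
    = 4.4/2.23 × [0.046×log₁₀(157/149) + 0.28×log₁₀(163.77/157)]
    = 1.9731 × [0.0010448 + 0.0051337] = 0.01219 m

S_c ≈ 12.2 mm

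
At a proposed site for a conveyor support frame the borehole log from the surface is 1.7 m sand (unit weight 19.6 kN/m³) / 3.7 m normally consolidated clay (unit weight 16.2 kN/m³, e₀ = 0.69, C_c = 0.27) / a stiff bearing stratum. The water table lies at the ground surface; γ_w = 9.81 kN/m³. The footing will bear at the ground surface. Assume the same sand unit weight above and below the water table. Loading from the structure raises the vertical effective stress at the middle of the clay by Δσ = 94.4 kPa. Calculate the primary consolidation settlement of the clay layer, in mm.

Mid-depth of clay below the ground surface: z = 1.7 + 3.7/2 = 3.55 m.
Total vertical stress at mid-clay: σ_v = 19.6×1.7 + 16.2×1.85 = 63.29 kPa.
Pore pressure: u = 9.81×(3.55 − 0) = 34.825 kPa.
Initial effective stress: σ'_0 = σ_v − u = 63.29 − 34.825 = 28.465 kPa.
Final effective stress: σ'_f = σ'_0 + Δσ = 28.465 + 94.4 = 122.87 kPa.
Normally consolidated clay, so the full stress increment lies on the virgin compression line:
S_c = C_c·H/(1+e₀)·log₁₀(σ'_f/σ'_0) = 0.27×3.7/(1+0.69)×log₁₀(122.87/28.465)
    = 0.59112 × 0.63513 = 0.3754 m

S_c ≈ 375 mm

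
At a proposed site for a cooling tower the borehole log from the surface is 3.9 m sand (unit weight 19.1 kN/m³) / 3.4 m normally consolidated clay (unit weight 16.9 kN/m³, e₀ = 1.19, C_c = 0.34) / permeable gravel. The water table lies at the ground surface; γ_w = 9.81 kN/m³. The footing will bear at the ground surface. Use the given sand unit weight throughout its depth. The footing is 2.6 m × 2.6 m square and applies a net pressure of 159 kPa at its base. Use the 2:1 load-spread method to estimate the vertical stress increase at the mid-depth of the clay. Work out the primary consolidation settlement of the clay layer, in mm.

Mid-depth of clay below the ground surface: z = 3.9 + 3.4/2 = 5.6 m.
Total vertical stress at mid-clay: σ_v = 19.1×3.9 + 16.9×1.7 = 103.22 kPa.
Pore pressure: u = 9.81×(5.6 − 0) = 54.936 kPa.
Initial effective stress: σ'_0 = σ_v − u = 103.22 − 54.936 = 48.284 kPa.
Stress increase at mid-clay by the 2:1 spreading method:
Δσ = qBL/((B+z)(L+z)) = 159×2.6×2.6/((2.6+5.6)(2.6+5.6)) = 15.985 kPa
Final effective stress: σ'_f = σ'_0 + Δσ = 48.284 + 15.985 = 64.269 kPa.
Normally consolidated clay, so the full stress increment lies on the virgin compression line:
S_c = C_c·H/(1+e₀)·log₁₀(σ'_f/σ'_0) = 0.34×3.4/(1+1.19)×log₁₀(64.269/48.284)
    = 0.52785 × 0.1242 = 0.06556 m

S_c ≈ 65.6 mm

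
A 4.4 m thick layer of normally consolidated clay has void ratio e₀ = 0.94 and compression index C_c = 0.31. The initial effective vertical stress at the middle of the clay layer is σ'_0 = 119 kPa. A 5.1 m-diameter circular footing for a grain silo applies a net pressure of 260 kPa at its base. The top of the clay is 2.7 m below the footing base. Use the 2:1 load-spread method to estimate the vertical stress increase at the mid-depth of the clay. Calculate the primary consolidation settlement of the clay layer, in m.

Mid-depth of clay below the footing base: z = 2.7 + 4.4/2 = 4.9 m.
Stress increase at mid-clay by the 2:1 spreading method:
Δσ ≈ qD²/(D+z)² = 260×5.1²/(5.1+4.9)² = 67.626 kPa
Final effective stress: σ'_f = σ'_0 + Δσ = 119 + 67.626 = 186.63 kPa.
Normally consolidated clay, so the full stress increment lies on the virgin compression line:
S_c = C_c·H/(1+e₀)·log₁₀(σ'_f/σ'_0) = 0.31×4.4/(1+0.94)×log₁₀(186.63/119)
    = 0.70309 × 0.19543 = 0.1374 m

S_c ≈ 0.137 m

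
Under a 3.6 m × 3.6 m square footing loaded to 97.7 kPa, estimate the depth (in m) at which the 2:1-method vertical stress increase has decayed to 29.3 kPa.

z ≈ 2.97 m

2:1 spreading — at depth z the loaded area has grown by z in each plan dimension:
qB²/(B+z)² = Δσ_z ⇒ z = B(√(q/Δσ_z) − 1) = 3.6×(√(97.7/29.3) − 1) = 2.974 m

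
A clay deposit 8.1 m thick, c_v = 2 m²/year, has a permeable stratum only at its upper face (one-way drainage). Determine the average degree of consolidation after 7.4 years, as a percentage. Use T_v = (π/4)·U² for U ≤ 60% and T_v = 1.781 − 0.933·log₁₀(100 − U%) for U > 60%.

U ≈ 53.6 %

Drainage path length: H_d = H = 8.1 m (single drainage).
T_v = c_v·t/H_d² = 2×7.4/8.1² = 0.22558.
T_v = 0.22558 corresponds to the U ≤ 60% branch:
U = √(4T_v/π) = 0.5359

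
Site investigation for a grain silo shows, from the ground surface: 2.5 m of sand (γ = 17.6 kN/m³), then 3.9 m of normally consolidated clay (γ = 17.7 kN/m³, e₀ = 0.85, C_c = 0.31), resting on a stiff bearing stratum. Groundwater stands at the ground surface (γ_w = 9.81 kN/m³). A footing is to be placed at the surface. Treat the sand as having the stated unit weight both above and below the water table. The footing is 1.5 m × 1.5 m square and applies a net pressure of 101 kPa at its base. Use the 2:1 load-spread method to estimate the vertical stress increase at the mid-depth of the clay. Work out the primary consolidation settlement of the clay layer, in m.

Mid-depth of clay below the ground surface: z = 2.5 + 3.9/2 = 4.45 m.
Total vertical stress at mid-clay: σ_v = 17.6×2.5 + 17.7×1.95 = 78.515 kPa.
Pore pressure: u = 9.81×(4.45 − 0) = 43.655 kPa.
Initial effective stress: σ'_0 = σ_v − u = 78.515 − 43.655 = 34.86 kPa.
Stress increase at mid-clay by the 2:1 spreading method:
Δσ = qBL/((B+z)(L+z)) = 101×1.5×1.5/((1.5+4.45)(1.5+4.45)) = 6.419 kPa
Final effective stress: σ'_f = σ'_0 + Δσ = 34.86 + 6.419 = 41.279 kPa.
Normally consolidated clay, so the full stress increment lies on the virgin compression line:
S_c = C_c·H/(1+e₀)·log₁₀(σ'_f/σ'_0) = 0.31×3.9/(1+0.85)×log₁₀(41.279/34.86)
    = 0.65351 × 0.073402 = 0.04797 m

S_c ≈ 0.048 m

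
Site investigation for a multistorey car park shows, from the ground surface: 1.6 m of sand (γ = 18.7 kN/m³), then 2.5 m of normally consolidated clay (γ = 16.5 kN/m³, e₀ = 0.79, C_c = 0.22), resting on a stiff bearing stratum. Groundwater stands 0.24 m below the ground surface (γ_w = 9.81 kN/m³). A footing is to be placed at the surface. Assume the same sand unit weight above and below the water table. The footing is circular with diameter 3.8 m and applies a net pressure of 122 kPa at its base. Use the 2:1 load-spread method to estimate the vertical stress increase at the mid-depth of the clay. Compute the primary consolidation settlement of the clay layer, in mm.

Mid-depth of clay below the ground surface: z = 1.6 + 2.5/2 = 2.85 m.
Total vertical stress at mid-clay: σ_v = 18.7×1.6 + 16.5×1.25 = 50.545 kPa.
Pore pressure: u = 9.81×(2.85 − 0.24) = 25.604 kPa.
Initial effective stress: σ'_0 = σ_v − u = 50.545 − 25.604 = 24.941 kPa.
Stress increase at mid-clay by the 2:1 spreading method:
Δσ ≈ qD²/(D+z)² = 122×3.8²/(3.8+2.85)² = 39.837 kPa
Final effective stress: σ'_f = σ'_0 + Δσ = 24.941 + 39.837 = 64.778 kPa.
Normally consolidated clay, so the full stress increment lies on the virgin compression line:
S_c = C_c·H/(1+e₀)·log₁₀(σ'_f/σ'_0) = 0.22×2.5/(1+0.79)×log₁₀(64.778/24.941)
    = 0.30726 × 0.41451 = 0.1274 m

S_c ≈ 127 mm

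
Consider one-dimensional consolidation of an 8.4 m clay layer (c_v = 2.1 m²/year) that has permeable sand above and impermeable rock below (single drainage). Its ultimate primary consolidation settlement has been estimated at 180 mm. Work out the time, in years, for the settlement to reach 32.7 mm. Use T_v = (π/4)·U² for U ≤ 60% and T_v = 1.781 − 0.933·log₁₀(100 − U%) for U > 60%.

Drainage path length: H_d = H = 8.4 m (single drainage).
U = S(t)/S_ult = 32.7/180 = 0.1817.
U ≤ 60%: T_v = (π/4)·U² = (π/4)×0.18167² = 0.02592.
t = T_v·H_d²/c_v = 0.02592×8.4²/2.1 = 0.8709 years.

t ≈ 0.871 years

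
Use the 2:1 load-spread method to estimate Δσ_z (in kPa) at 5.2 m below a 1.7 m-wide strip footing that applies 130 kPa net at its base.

Δσ_z ≈ 32 kPa

By the 2:1 method the load spreads at 1 horizontal : 2 vertical, so at depth z the loaded area has grown by z in each plan dimension:
Δσ = qB/(B+z) = 130×1.7/(1.7+5.2) = 32.029 kPa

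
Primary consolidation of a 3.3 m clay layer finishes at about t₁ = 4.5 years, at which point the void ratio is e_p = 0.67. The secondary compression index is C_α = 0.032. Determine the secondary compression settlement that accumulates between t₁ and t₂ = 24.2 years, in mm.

Secondary compression: S_s = C_α·H/(1+e_p)·log₁₀(t₂/t₁)
S_s = 0.032×3.3/(1+0.67)×log₁₀(24.2/4.5)
    = 0.06323 × 0.7306 = 0.0462 m

S_s ≈ 46.2 mm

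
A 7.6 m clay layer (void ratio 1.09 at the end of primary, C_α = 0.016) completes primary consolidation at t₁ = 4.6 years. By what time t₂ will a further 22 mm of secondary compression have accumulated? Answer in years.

S_s = C_α·H/(1+e_p)·log₁₀(t₂/t₁) ⇒ log₁₀(t₂/t₁) = S_s·(1+e_p)/(C_α·H).
log₁₀(t₂/t₁) = 0.022 × (1+1.09) / (0.016×7.6) = 0.3781
t₂ = t₁ × 10^0.3781 = 4.6 × 2.388 = 10.99 years

t₂ ≈ 11 years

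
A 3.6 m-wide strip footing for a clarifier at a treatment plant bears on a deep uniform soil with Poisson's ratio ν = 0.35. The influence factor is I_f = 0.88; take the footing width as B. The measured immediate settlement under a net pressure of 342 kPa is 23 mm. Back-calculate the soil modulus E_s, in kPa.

S_e = q·B·(1−ν²)/E_s · I_f  ⇒  E_s = q·B·(1−ν²)·I_f / S_e.
E_s = 342 × 3.6 × 0.8775 × 0.88 / 0.023 = 41340 kPa

E_s ≈ 41300 kPa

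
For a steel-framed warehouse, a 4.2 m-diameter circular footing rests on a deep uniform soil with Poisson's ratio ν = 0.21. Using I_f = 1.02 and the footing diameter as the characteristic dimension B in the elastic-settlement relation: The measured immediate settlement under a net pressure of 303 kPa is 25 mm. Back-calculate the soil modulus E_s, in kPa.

E_s ≈ 49600 kPa

S_e = q·B·(1−ν²)/E_s · I_f  ⇒  E_s = q·B·(1−ν²)·I_f / S_e.
E_s = 303 × 4.2 × 0.9559 × 1.02 / 0.025 = 49630 kPa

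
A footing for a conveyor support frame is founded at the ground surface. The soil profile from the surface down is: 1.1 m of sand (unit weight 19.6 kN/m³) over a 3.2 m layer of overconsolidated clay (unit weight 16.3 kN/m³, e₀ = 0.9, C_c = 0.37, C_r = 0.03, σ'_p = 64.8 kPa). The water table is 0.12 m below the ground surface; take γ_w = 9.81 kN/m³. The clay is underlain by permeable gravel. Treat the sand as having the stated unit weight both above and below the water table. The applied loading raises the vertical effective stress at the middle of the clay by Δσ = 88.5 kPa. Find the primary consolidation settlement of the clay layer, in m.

S_c ≈ 0.169 m

Mid-depth of clay below the ground surface: z = 1.1 + 3.2/2 = 2.7 m.
Total vertical stress at mid-clay: σ_v = 19.6×1.1 + 16.3×1.6 = 47.64 kPa.
Pore pressure: u = 9.81×(2.7 − 0.12) = 25.31 kPa.
Initial effective stress: σ'_0 = σ_v − u = 47.64 − 25.31 = 22.33 kPa.
Final effective stress: σ'_f = 22.33 + 88.5 = 110.83 kPa.
σ'_f = 110.83 > σ'_p = 64.8 kPa, so the stress path crosses the preconsolidation pressure — recompression up to σ'_p, then virgin compression beyond:
S_c = H/(1+e₀)·[C_r·log₁₀(σ'_p/σ'_0) + C_c·log₁₀(σ'_f/σ'_p)]
    = 3.2/1.9 × [0.03×log₁₀(64.8/22.33) + 0.37×log₁₀(110.83/64.8)]
    = 1.6842 × [0.013881 + 0.08624] = 0.1686 m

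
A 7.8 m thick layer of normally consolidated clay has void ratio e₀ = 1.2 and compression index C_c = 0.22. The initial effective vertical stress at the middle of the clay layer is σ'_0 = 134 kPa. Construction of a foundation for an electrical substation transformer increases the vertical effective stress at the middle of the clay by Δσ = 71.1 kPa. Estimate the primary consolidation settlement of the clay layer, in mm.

Final effective stress: σ'_f = σ'_0 + Δσ = 134 + 71.1 = 205.1 kPa.
Normally consolidated clay, so the full stress increment lies on the virgin compression line:
S_c = C_c·H/(1+e₀)·log₁₀(σ'_f/σ'_0) = 0.22×7.8/(1+1.2)×log₁₀(205.1/134)
    = 0.78 × 0.18486 = 0.1442 m

S_c ≈ 144 mm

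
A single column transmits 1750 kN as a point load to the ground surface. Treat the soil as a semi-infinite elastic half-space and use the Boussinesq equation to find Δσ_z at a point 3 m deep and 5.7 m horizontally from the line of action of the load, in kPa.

Boussinesq vertical stress below a point load on an elastic half-space:
Δσ_z = 3P/(2πz²) · [1 + (r/z)²]^(−5/2)
r/z = 5.7/3 = 1.9; [1+(r/z)²]^(−5/2) = 0.021915.
Δσ_z = 3×1750/(2π×3²) × 0.021915 = 92.84 × 0.021915 = 2.035 kPa

Δσ_z ≈ 2.03 kPa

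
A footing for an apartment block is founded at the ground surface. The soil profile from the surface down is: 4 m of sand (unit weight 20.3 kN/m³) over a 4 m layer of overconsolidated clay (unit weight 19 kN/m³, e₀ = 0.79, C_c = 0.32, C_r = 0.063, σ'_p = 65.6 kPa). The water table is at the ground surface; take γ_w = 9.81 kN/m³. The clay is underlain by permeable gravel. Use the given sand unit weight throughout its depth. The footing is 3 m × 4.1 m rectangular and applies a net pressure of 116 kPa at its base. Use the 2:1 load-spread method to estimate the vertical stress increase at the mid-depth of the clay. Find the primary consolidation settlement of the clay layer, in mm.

Mid-depth of clay below the ground surface: z = 4 + 4/2 = 6 m.
Total vertical stress at mid-clay: σ_v = 20.3×4 + 19×2 = 119.2 kPa.
Pore pressure: u = 9.81×(6 − 0) = 58.86 kPa.
Initial effective stress: σ'_0 = σ_v − u = 119.2 − 58.86 = 60.34 kPa.
Stress increase at mid-clay by the 2:1 spreading method:
Δσ = qBL/((B+z)(L+z)) = 116×3×4.1/((3+6)(4.1+6)) = 15.696 kPa
Final effective stress: σ'_f = 60.34 + 15.696 = 76.036 kPa.
σ'_f = 76.036 > σ'_p = 65.6 kPa, so the stress path crosses the preconsolidation pressure — recompression up to σ'_p, then virgin compression beyond:
S_c = H/(1+e₀)·[C_r·log₁₀(σ'_p/σ'_0) + C_c·log₁₀(σ'_f/σ'_p)]
    = 4/1.79 × [0.063×log₁₀(65.6/60.34) + 0.32×log₁₀(76.036/65.6)]
    = 2.2346 × [0.0022868 + 0.020517] = 0.05096 m

S_c ≈ 51 mm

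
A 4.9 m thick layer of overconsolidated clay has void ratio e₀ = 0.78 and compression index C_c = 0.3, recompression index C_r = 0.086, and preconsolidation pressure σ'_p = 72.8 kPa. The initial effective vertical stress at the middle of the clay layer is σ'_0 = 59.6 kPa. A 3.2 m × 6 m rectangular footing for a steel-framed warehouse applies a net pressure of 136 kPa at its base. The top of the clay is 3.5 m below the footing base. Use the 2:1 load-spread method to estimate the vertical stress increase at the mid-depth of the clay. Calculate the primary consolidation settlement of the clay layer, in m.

Mid-depth of clay below the footing base: z = 3.5 + 4.9/2 = 5.95 m.
Stress increase at mid-clay by the 2:1 spreading method:
Δσ = qBL/((B+z)(L+z)) = 136×3.2×6/((3.2+5.95)(6+5.95)) = 23.881 kPa
Final effective stress: σ'_f = 59.6 + 23.881 = 83.481 kPa.
σ'_f = 83.481 > σ'_p = 72.8 kPa, so the stress path crosses the preconsolidation pressure — recompression up to σ'_p, then virgin compression beyond:
S_c = H/(1+e₀)·[C_r·log₁₀(σ'_p/σ'_0) + C_c·log₁₀(σ'_f/σ'_p)]
    = 4.9/1.78 × [0.086×log₁₀(72.8/59.6) + 0.3×log₁₀(83.481/72.8)]
    = 2.7528 × [0.0074721 + 0.017837] = 0.06967 m

S_c ≈ 0.0697 m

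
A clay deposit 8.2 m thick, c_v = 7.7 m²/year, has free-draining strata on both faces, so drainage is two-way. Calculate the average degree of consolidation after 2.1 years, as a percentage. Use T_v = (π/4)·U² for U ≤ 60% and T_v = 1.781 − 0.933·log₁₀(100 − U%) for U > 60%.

U ≈ 92.5 %

Drainage path length: H_d = H/2 = 4.1 m (double drainage).
T_v = c_v·t/H_d² = 7.7×2.1/4.1² = 0.96193.
T_v = 0.96193 corresponds to the U > 60% branch:
U = 1 − 10^((1.781 − T_v)/0.933)/100 = 0.9245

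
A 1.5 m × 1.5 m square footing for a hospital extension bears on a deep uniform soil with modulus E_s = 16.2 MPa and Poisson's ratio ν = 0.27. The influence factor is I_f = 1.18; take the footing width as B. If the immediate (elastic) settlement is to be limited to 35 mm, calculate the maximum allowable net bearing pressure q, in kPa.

E_s = 16.2 MPa = 16200 kPa.
S_e = q·B·(1−ν²)/E_s · I_f  ⇒  q = S_e·E_s / (B·(1−ν²)·I_f).
q = 0.035 × 16200 / (1.5 × 0.9271 × 1.18) = 345.5 kPa

q ≈ 346 kPa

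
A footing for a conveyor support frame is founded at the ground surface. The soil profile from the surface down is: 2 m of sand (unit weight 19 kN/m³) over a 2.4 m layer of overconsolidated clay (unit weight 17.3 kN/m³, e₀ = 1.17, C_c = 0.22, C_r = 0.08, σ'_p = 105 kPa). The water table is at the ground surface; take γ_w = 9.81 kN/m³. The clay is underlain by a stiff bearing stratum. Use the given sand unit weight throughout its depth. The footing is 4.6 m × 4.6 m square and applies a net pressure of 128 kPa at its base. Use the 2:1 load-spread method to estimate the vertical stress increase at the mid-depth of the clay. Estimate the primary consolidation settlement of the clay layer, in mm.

S_c ≈ 37.1 mm

Mid-depth of clay below the ground surface: z = 2 + 2.4/2 = 3.2 m.
Total vertical stress at mid-clay: σ_v = 19×2 + 17.3×1.2 = 58.76 kPa.
Pore pressure: u = 9.81×(3.2 − 0) = 31.392 kPa.
Initial effective stress: σ'_0 = σ_v − u = 58.76 − 31.392 = 27.368 kPa.
Stress increase at mid-clay by the 2:1 spreading method:
Δσ = qBL/((B+z)(L+z)) = 128×4.6×4.6/((4.6+3.2)(4.6+3.2)) = 44.518 kPa
Final effective stress: σ'_f = 27.368 + 44.518 = 71.886 kPa.
σ'_f = 71.886 ≤ σ'_p = 105 kPa, so the clay remains overconsolidated and only the recompression index applies:
S_c = C_r·H/(1+e₀)·log₁₀(σ'_f/σ'_0) = 0.08×2.4/2.17×log₁₀(71.886/27.368)
    = 0.08848 × 0.4194 = 0.03711 m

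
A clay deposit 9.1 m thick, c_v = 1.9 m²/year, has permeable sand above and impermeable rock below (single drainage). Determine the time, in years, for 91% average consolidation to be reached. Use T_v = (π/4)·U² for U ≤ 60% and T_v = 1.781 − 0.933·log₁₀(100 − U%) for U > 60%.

t ≈ 38.8 years

Drainage path length: H_d = H = 9.1 m (single drainage).
U > 60%: T_v = 1.781 − 0.933·log₁₀(100 − 91) = 0.89069.
t = T_v·H_d²/c_v = 0.89069×9.1²/1.9 = 38.82 years.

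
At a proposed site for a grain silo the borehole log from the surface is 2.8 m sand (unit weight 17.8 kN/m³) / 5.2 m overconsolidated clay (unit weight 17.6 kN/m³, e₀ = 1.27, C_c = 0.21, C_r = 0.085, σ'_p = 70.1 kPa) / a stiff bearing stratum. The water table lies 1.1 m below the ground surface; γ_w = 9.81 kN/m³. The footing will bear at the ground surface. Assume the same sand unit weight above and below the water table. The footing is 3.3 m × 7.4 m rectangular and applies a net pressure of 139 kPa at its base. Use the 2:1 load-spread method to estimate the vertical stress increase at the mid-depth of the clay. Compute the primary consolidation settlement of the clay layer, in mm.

Mid-depth of clay below the ground surface: z = 2.8 + 5.2/2 = 5.4 m.
Total vertical stress at mid-clay: σ_v = 17.8×2.8 + 17.6×2.6 = 95.6 kPa.
Pore pressure: u = 9.81×(5.4 − 1.1) = 42.183 kPa.
Initial effective stress: σ'_0 = σ_v − u = 95.6 − 42.183 = 53.417 kPa.
Stress increase at mid-clay by the 2:1 spreading method:
Δσ = qBL/((B+z)(L+z)) = 139×3.3×7.4/((3.3+5.4)(7.4+5.4)) = 30.481 kPa
Final effective stress: σ'_f = 53.417 + 30.481 = 83.898 kPa.
σ'_f = 83.898 > σ'_p = 70.1 kPa, so the stress path crosses the preconsolidation pressure — recompression up to σ'_p, then virgin compression beyond:
S_c = H/(1+e₀)·[C_r·log₁₀(σ'_p/σ'_0) + C_c·log₁₀(σ'_f/σ'_p)]
    = 5.2/2.27 × [0.085×log₁₀(70.1/53.417) + 0.21×log₁₀(83.898/70.1)]
    = 2.2907 × [0.010033 + 0.016387] = 0.06052 m

S_c ≈ 60.5 mm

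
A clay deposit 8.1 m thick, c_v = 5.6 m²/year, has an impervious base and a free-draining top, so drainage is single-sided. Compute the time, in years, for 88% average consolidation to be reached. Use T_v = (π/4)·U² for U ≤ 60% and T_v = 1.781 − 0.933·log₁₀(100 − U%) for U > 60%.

Drainage path length: H_d = H = 8.1 m (single drainage).
U > 60%: T_v = 1.781 − 0.933·log₁₀(100 − 88) = 0.77412.
t = T_v·H_d²/c_v = 0.77412×8.1²/5.6 = 9.07 years.

t ≈ 9.07 years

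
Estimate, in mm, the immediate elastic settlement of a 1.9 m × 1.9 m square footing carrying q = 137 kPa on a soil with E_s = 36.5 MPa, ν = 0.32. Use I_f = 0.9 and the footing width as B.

Immediate (elastic) settlement: S_e = q·B·(1−ν²)/E_s · I_f.
E_s = 36.5 MPa = 36500 kPa.
S_e = 137 × 1.9 × (1 − 0.32²) / 36500 × 0.9
    = 137 × 1.9 × 0.8976 / 36500 × 0.9
    = 0.005761 m = 5.761 mm

S_e ≈ 5.76 mm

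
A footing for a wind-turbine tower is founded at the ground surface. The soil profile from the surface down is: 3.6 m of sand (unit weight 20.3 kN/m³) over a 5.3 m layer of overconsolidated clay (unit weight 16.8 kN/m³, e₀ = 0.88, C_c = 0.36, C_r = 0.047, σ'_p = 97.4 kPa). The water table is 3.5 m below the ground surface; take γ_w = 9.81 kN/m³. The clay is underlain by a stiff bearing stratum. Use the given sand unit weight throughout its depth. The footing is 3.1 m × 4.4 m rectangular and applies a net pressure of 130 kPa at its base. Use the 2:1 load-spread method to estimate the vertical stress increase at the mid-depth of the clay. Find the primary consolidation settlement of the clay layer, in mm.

S_c ≈ 51.4 mm

Mid-depth of clay below the ground surface: z = 3.6 + 5.3/2 = 6.25 m.
Total vertical stress at mid-clay: σ_v = 20.3×3.6 + 16.8×2.65 = 117.6 kPa.
Pore pressure: u = 9.81×(6.25 − 3.5) = 26.978 kPa.
Initial effective stress: σ'_0 = σ_v − u = 117.6 − 26.978 = 90.622 kPa.
Stress increase at mid-clay by the 2:1 spreading method:
Δσ = qBL/((B+z)(L+z)) = 130×3.1×4.4/((3.1+6.25)(4.4+6.25)) = 17.807 kPa
Final effective stress: σ'_f = 90.622 + 17.807 = 108.43 kPa.
σ'_f = 108.43 > σ'_p = 97.4 kPa, so the stress path crosses the preconsolidation pressure — recompression up to σ'_p, then virgin compression beyond:
S_c = H/(1+e₀)·[C_r·log₁₀(σ'_p/σ'_0) + C_c·log₁₀(σ'_f/σ'_p)]
    = 5.3/1.88 × [0.047×log₁₀(97.4/90.622) + 0.36×log₁₀(108.43/97.4)]
    = 2.8191 × [0.0014723 + 0.016773] = 0.05144 m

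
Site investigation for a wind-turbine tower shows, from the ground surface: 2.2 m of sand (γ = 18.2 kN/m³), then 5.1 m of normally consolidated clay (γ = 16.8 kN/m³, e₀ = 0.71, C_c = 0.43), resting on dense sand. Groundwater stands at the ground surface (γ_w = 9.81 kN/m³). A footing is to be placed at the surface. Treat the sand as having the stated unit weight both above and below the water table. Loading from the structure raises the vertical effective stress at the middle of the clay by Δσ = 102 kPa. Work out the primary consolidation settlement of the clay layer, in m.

S_c ≈ 0.745 m

Mid-depth of clay below the ground surface: z = 2.2 + 5.1/2 = 4.75 m.
Total vertical stress at mid-clay: σ_v = 18.2×2.2 + 16.8×2.55 = 82.88 kPa.
Pore pressure: u = 9.81×(4.75 − 0) = 46.598 kPa.
Initial effective stress: σ'_0 = σ_v − u = 82.88 − 46.598 = 36.282 kPa.
Final effective stress: σ'_f = σ'_0 + Δσ = 36.282 + 102 = 138.28 kPa.
Normally consolidated clay, so the full stress increment lies on the virgin compression line:
S_c = C_c·H/(1+e₀)·log₁₀(σ'_f/σ'_0) = 0.43×5.1/(1+0.71)×log₁₀(138.28/36.282)
    = 1.2825 × 0.58107 = 0.7452 m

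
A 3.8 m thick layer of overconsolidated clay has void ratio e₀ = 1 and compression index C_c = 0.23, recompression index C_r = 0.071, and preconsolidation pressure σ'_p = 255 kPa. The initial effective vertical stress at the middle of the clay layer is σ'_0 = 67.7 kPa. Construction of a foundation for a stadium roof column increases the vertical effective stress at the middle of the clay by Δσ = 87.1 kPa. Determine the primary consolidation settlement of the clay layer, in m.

S_c ≈ 0.0485 m

Final effective stress: σ'_f = 67.7 + 87.1 = 154.8 kPa.
σ'_f = 154.8 ≤ σ'_p = 255 kPa, so the clay remains overconsolidated and only the recompression index applies:
S_c = C_r·H/(1+e₀)·log₁₀(σ'_f/σ'_0) = 0.071×3.8/2×log₁₀(154.8/67.7)
    = 0.1349 × 0.35918 = 0.04845 m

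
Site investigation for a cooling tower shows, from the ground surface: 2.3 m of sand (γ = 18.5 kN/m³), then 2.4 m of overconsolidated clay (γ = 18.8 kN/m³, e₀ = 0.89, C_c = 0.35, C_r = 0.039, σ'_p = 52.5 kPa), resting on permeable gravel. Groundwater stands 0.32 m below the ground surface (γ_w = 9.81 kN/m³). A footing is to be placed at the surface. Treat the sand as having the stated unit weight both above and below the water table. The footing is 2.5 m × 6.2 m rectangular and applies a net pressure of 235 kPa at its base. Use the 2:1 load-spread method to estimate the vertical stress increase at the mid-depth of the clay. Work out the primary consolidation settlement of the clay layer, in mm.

Mid-depth of clay below the ground surface: z = 2.3 + 2.4/2 = 3.5 m.
Total vertical stress at mid-clay: σ_v = 18.5×2.3 + 18.8×1.2 = 65.11 kPa.
Pore pressure: u = 9.81×(3.5 − 0.32) = 31.196 kPa.
Initial effective stress: σ'_0 = σ_v − u = 65.11 − 31.196 = 33.914 kPa.
Stress increase at mid-clay by the 2:1 spreading method:
Δσ = qBL/((B+z)(L+z)) = 235×2.5×6.2/((2.5+3.5)(6.2+3.5)) = 62.586 kPa
Final effective stress: σ'_f = 33.914 + 62.586 = 96.5 kPa.
σ'_f = 96.5 > σ'_p = 52.5 kPa, so the stress path crosses the preconsolidation pressure — recompression up to σ'_p, then virgin compression beyond:
S_c = H/(1+e₀)·[C_r·log₁₀(σ'_p/σ'_0) + C_c·log₁₀(σ'_f/σ'_p)]
    = 2.4/1.89 × [0.039×log₁₀(52.5/33.914) + 0.35×log₁₀(96.5/52.5)]
    = 1.2698 × [0.0074014 + 0.092529] = 0.1269 m

S_c ≈ 127 mm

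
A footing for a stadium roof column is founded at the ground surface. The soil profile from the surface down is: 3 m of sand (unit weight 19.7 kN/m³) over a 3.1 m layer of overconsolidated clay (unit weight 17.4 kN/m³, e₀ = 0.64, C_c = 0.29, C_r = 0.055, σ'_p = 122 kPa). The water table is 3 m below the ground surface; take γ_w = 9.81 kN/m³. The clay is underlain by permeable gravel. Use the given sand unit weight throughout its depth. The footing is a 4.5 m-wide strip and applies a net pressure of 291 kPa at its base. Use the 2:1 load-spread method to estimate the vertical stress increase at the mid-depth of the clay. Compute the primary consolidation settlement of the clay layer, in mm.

S_c ≈ 160 mm

Mid-depth of clay below the ground surface: z = 3 + 3.1/2 = 4.55 m.
Total vertical stress at mid-clay: σ_v = 19.7×3 + 17.4×1.55 = 86.07 kPa.
Pore pressure: u = 9.81×(4.55 − 3) = 15.206 kPa.
Initial effective stress: σ'_0 = σ_v − u = 86.07 − 15.206 = 70.864 kPa.
Stress increase at mid-clay by the 2:1 spreading method:
Δσ = qB/(B+z) = 291×4.5/(4.5+4.55) = 144.7 kPa
Final effective stress: σ'_f = 70.864 + 144.7 = 215.56 kPa.
σ'_f = 215.56 > σ'_p = 122 kPa, so the stress path crosses the preconsolidation pressure — recompression up to σ'_p, then virgin compression beyond:
S_c = H/(1+e₀)·[C_r·log₁₀(σ'_p/σ'_0) + C_c·log₁₀(σ'_f/σ'_p)]
    = 3.1/1.64 × [0.055×log₁₀(122/70.864) + 0.29×log₁₀(215.56/122)]
    = 1.8902 × [0.012976 + 0.07169] = 0.16 m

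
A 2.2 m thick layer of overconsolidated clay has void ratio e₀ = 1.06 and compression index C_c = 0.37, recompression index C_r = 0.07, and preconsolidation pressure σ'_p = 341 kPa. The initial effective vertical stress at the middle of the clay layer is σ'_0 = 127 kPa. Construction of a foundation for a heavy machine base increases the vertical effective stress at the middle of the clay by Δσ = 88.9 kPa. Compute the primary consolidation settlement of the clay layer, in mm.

S_c ≈ 17.2 mm

Final effective stress: σ'_f = 127 + 88.9 = 215.9 kPa.
σ'_f = 215.9 ≤ σ'_p = 341 kPa, so the clay remains overconsolidated and only the recompression index applies:
S_c = C_r·H/(1+e₀)·log₁₀(σ'_f/σ'_0) = 0.07×2.2/2.06×log₁₀(215.9/127)
    = 0.07476 × 0.23045 = 0.01723 m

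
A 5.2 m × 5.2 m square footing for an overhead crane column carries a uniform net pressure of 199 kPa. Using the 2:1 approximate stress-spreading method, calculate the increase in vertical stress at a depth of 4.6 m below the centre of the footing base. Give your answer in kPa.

By the 2:1 method the load spreads at 1 horizontal : 2 vertical, so at depth z the loaded area has grown by z in each plan dimension:
Δσ = qBL/((B+z)(L+z)) = 199×5.2×5.2/((5.2+4.6)(5.2+4.6)) = 56.028 kPa

Δσ_z ≈ 56 kPa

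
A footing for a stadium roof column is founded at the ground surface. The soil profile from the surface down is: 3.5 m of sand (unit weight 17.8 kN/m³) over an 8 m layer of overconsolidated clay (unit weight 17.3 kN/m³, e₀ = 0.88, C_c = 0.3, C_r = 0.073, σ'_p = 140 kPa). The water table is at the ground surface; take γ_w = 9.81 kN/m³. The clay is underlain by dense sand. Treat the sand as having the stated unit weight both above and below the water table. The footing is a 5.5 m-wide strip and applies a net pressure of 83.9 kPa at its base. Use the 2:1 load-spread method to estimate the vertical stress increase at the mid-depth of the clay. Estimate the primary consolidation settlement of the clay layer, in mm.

Mid-depth of clay below the ground surface: z = 3.5 + 8/2 = 7.5 m.
Total vertical stress at mid-clay: σ_v = 17.8×3.5 + 17.3×4 = 131.5 kPa.
Pore pressure: u = 9.81×(7.5 − 0) = 73.575 kPa.
Initial effective stress: σ'_0 = σ_v − u = 131.5 − 73.575 = 57.925 kPa.
Stress increase at mid-clay by the 2:1 spreading method:
Δσ = qB/(B+z) = 83.9×5.5/(5.5+7.5) = 35.496 kPa
Final effective stress: σ'_f = 57.925 + 35.496 = 93.421 kPa.
σ'_f = 93.421 ≤ σ'_p = 140 kPa, so the clay remains overconsolidated and only the recompression index applies:
S_c = C_r·H/(1+e₀)·log₁₀(σ'_f/σ'_0) = 0.073×8/1.88×log₁₀(93.421/57.925)
    = 0.31064 × 0.20758 = 0.06448 m

S_c ≈ 64.5 mm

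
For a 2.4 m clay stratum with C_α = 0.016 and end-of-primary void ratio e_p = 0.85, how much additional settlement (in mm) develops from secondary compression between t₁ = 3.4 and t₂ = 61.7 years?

Secondary compression: S_s = C_α·H/(1+e_p)·log₁₀(t₂/t₁)
S_s = 0.016×2.4/(1+0.85)×log₁₀(61.7/3.4)
    = 0.02076 × 1.259 = 0.02613 m

S_s ≈ 26.1 mm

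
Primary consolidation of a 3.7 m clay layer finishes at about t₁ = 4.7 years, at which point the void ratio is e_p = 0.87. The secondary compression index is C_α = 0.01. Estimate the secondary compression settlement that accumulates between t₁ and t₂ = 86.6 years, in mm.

S_s ≈ 25 mm

Secondary compression: S_s = C_α·H/(1+e_p)·log₁₀(t₂/t₁)
S_s = 0.01×3.7/(1+0.87)×log₁₀(86.6/4.7)
    = 0.01979 × 1.265 = 0.02504 m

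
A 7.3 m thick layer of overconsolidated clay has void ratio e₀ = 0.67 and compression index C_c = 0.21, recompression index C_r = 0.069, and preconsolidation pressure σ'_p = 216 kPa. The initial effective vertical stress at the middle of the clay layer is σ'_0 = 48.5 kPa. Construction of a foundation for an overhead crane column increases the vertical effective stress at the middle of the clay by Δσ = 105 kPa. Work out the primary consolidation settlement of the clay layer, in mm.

Final effective stress: σ'_f = 48.5 + 105 = 153.5 kPa.
σ'_f = 153.5 ≤ σ'_p = 216 kPa, so the clay remains overconsolidated and only the recompression index applies:
S_c = C_r·H/(1+e₀)·log₁₀(σ'_f/σ'_0) = 0.069×7.3/1.67×log₁₀(153.5/48.5)
    = 0.30162 × 0.50037 = 0.1509 m

S_c ≈ 151 mm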